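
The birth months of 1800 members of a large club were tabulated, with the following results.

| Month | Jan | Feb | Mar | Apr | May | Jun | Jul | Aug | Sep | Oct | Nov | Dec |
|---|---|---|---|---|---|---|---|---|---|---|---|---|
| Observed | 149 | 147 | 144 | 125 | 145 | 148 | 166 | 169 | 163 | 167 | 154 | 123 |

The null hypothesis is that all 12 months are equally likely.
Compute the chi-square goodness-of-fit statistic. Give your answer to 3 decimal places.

Expected count for each of the 12 categories: 1800/12 = 150.
Jan: (149 − 150)²/150 = 1/150 = 0.0067
Feb: (147 − 150)²/150 = 9/150 = 0.0600
Mar: (144 − 150)²/150 = 36/150 = 0.2400
Apr: (125 − 150)²/150 = 625/150 = 4.1667
May: (145 − 150)²/150 = 25/150 = 0.1667
Jun: (148 − 150)²/150 = 4/150 = 0.0267
Jul: (166 − 150)²/150 = 256/150 = 1.7067
Aug: (169 − 150)²/150 = 361/150 = 2.4067
Sep: (163 − 150)²/150 = 169/150 = 1.1267
Oct: (167 − 150)²/150 = 289/150 = 1.9267
Nov: (154 − 150)²/150 = 16/150 = 0.1067
Dec: (123 − 150)²/150 = 729/150 = 4.8600
Sum = 16.800

16.800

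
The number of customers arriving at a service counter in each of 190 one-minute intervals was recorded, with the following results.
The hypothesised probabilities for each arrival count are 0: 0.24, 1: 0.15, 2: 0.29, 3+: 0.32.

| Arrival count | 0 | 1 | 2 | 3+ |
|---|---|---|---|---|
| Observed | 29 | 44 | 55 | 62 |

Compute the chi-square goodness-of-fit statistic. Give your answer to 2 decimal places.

Expected counts E_i = n·p_i: 190×0.24 = 45.6, 190×0.15 = 28.5, 190×0.29 = 55.1, 190×0.32 = 60.8.
cat         O        E   (O−E)²/E
0          29     45.6      6.043
1          44     28.5      8.430
2          55     55.1      0.000
3+         62     60.8      0.024
Sum = 14.50

14.50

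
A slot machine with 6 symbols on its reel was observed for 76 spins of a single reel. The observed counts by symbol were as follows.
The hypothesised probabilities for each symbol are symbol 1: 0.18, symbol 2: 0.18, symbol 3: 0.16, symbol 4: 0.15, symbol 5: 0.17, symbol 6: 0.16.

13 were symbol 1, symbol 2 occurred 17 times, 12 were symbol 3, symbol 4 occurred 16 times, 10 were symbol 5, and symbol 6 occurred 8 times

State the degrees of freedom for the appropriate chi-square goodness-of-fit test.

5

There are k = 6 categories and no parameters were estimated from the data, so df = 6 − 1 = 5.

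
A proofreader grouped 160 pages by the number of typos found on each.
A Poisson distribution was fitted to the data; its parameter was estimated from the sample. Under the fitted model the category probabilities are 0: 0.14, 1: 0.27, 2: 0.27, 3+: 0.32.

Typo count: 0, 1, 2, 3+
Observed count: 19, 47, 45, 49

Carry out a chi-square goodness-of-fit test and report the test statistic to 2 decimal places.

Expected counts E_i = n·p_i: 160×0.14 = 22.4, 160×0.27 = 43.2, 160×0.27 = 43.2, 160×0.32 = 51.2.
cat         O        E   (O−E)²/E
0          19     22.4      0.516
1          47     43.2      0.334
2          45     43.2      0.075
3+         49     51.2      0.095
Sum = 1.02

1.02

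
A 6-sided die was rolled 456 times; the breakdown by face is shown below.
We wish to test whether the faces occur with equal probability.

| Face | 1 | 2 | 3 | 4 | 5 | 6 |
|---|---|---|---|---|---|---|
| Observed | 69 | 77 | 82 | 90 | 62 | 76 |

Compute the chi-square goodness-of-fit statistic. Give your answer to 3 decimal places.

6.289

Expected count for each of the 6 categories: 456/6 = 76.
χ² = (69−76)²/76 + (77−76)²/76 + (82−76)²/76 + (90−76)²/76 + (62−76)²/76 + (76−76)²/76
   = 0.6447 + 0.0132 + 0.4737 + 2.5789 + 2.5789 + 0.0000
Sum = 6.289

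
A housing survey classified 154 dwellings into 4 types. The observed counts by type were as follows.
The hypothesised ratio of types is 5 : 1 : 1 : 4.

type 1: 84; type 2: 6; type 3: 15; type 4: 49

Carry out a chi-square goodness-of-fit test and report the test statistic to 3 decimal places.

8.318

Ratio total = 11. Expected counts: 154×5/11 = 70, 154×1/11 = 14, 154×1/11 = 14, 154×4/11 = 56.
type 1: (84 − 70)²/70 = 196/70 = 2.8000
type 2: (6 − 14)²/14 = 64/14 = 4.5714
type 3: (15 − 14)²/14 = 1/14 = 0.0714
type 4: (49 − 56)²/56 = 49/56 = 0.8750
Sum = 8.318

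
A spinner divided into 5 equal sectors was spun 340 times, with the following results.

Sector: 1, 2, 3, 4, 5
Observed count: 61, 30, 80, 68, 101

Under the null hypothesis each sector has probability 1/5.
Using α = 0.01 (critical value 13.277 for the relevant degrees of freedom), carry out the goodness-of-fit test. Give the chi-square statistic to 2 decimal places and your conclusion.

Under H₀ each category has probability 1/5, so each expected count is 340/5 = 68.
1: (61 − 68)²/68 = 49/68 = 0.721
2: (30 − 68)²/68 = 1444/68 = 21.235
3: (80 − 68)²/68 = 144/68 = 2.118
4: (68 − 68)²/68 = 0/68 = 0.000
5: (101 − 68)²/68 = 1089/68 = 16.015
Sum = 40.09
df = 4. Since 40.09 > 13.277, we reject H₀.

40.09; reject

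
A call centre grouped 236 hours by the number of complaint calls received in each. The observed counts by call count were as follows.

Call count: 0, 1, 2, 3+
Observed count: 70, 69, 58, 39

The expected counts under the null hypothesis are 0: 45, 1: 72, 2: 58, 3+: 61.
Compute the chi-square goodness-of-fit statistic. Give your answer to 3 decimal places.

cat         O        E   (O−E)²/E
0          70       45    13.8889
1          69       72     0.1250
2          58       58     0.0000
3+         39       61     7.9344
Sum = 21.948

21.948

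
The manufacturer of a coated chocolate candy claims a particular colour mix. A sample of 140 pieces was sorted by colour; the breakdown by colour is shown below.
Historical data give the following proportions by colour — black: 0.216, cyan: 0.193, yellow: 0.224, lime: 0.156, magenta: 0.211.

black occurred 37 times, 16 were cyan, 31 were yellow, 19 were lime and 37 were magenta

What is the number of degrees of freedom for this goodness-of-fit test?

4

There are k = 5 categories and no parameters were estimated from the data, so df = 5 − 1 = 4.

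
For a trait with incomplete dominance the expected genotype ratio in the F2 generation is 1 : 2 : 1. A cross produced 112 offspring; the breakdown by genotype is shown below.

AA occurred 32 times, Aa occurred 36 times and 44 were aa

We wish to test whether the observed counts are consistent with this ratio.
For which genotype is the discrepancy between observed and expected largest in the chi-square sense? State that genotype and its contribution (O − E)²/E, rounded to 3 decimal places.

aa, 9.143

Ratio total = 4. Expected counts: 112×1/4 = 28, 112×2/4 = 56, 112×1/4 = 28.
χ² = (32−28)²/28 + (36−56)²/56 + (44−28)²/28
   = 0.5714 + 7.1429 + 9.1429
The largest term is for aa: 9.143.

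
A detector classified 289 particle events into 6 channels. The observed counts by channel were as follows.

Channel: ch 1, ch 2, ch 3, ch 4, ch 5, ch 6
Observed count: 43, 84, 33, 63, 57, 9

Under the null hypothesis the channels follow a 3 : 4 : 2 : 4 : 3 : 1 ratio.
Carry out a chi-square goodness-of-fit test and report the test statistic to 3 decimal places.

9.887

Ratio total = 17. Expected counts: 289×3/17 = 51, 289×4/17 = 68, 289×2/17 = 34, 289×4/17 = 68, 289×3/17 = 51, 289×1/17 = 17.
ch 1: (43 − 51)²/51 = 64/51 = 1.2549
ch 2: (84 − 68)²/68 = 256/68 = 3.7647
ch 3: (33 − 34)²/34 = 1/34 = 0.0294
ch 4: (63 − 68)²/68 = 25/68 = 0.3676
ch 5: (57 − 51)²/51 = 36/51 = 0.7059
ch 6: (9 − 17)²/17 = 64/17 = 3.7647
Sum = 9.887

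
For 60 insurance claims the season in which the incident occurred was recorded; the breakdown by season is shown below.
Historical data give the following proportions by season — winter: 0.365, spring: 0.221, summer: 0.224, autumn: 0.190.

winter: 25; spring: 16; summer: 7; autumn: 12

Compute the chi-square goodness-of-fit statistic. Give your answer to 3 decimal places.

Expected counts E_i = n·p_i: 60×0.365 = 21.9, 60×0.221 = 13.26, 60×0.224 = 13.44, 60×0.190 = 11.4.
winter: (25 − 21.9)²/21.9 = 9.61/21.9 = 0.4388
spring: (16 − 13.26)²/13.26 = 7.5076/13.26 = 0.5662
summer: (7 − 13.44)²/13.44 = 41.4736/13.44 = 3.0858
autumn: (12 − 11.4)²/11.4 = 0.36/11.4 = 0.0316
Sum = 4.122

4.122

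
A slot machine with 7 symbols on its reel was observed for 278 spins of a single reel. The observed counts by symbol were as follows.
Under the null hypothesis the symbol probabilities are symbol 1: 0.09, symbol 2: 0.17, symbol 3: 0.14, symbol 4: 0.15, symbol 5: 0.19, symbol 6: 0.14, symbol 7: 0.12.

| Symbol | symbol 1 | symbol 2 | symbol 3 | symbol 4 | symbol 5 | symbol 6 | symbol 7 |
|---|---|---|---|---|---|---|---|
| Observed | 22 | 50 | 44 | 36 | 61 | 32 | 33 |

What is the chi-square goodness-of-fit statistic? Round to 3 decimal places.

4.467

Expected counts E_i = n·p_i: 278×0.09 = 25.02, 278×0.17 = 47.26, 278×0.14 = 38.92, 278×0.15 = 41.7, 278×0.19 = 52.82, 278×0.14 = 38.92, 278×0.12 = 33.36.
cat           O        E   (O−E)²/E
symbol 1     22    25.02     0.3645
symbol 2     50    47.26     0.1589
symbol 3     44    38.92     0.6631
symbol 4     36     41.7     0.7791
symbol 5     61    52.82     1.2668
symbol 6     32    38.92     1.2304
symbol 7     33    33.36     0.0039
Sum = 4.467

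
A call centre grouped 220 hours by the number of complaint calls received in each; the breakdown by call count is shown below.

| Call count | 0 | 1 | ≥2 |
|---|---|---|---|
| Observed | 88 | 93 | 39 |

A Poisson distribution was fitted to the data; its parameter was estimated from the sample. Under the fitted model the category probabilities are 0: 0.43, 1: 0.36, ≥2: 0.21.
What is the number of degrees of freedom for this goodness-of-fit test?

1

There are k = 3 categories and 1 parameter estimated from the data, so df = 3 − 1 − 1 = 1.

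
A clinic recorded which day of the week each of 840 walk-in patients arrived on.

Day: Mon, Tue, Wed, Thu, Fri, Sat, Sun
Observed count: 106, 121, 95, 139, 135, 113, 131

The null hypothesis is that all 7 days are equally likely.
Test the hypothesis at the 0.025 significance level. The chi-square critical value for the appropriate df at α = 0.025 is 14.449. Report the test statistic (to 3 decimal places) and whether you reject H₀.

Under H₀ each category has probability 1/7, so each expected count is 840/7 = 120.
χ² = (106−120)²/120 + (121−120)²/120 + (95−120)²/120 + (139−120)²/120 + (135−120)²/120 + (113−120)²/120 + (131−120)²/120
   = 1.6333 + 0.0083 + 5.2083 + 3.0083 + 1.8750 + 0.4083 + 1.0083
Sum = 13.150
df = 6. Since 13.150 < 14.449, we do not reject H₀.

13.150; do not reject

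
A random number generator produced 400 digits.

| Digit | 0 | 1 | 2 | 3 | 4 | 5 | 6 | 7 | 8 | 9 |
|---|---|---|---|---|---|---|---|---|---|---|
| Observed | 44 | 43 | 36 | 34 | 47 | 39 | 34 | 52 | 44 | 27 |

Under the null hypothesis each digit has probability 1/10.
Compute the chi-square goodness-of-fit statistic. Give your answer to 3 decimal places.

Under H₀ each category has probability 1/10, so each expected count is 400/10 = 40.
cat         O        E   (O−E)²/E
0          44       40     0.4000
1          43       40     0.2250
2          36       40     0.4000
3          34       40     0.9000
4          47       40     1.2250
5          39       40     0.0250
6          34       40     0.9000
7          52       40     3.6000
8          44       40     0.4000
9          27       40     4.2250
Sum = 12.300

12.300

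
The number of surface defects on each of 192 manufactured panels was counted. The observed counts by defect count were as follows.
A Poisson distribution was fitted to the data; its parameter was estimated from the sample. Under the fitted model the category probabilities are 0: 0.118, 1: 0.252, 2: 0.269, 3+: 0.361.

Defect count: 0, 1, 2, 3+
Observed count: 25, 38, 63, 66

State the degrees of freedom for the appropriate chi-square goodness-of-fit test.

2

There are k = 4 categories and 1 parameter estimated from the data, so df = 4 − 1 − 1 = 2.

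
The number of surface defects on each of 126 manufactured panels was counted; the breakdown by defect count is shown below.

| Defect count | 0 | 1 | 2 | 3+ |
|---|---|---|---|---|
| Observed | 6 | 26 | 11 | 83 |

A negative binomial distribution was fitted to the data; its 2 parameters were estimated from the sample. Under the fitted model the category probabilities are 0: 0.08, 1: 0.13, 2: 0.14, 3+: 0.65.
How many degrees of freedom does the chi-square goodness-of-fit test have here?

There are k = 4 categories and 2 parameters estimated from the data, so df = 4 − 1 − 2 = 1.

1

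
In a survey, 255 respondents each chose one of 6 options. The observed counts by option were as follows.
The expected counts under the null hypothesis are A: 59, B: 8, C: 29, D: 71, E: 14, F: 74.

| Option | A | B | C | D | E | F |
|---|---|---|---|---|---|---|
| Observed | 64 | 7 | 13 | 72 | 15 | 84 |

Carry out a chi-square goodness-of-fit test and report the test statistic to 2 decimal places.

10.81

cat         O        E   (O−E)²/E
A          64       59      0.424
B           7        8      0.125
C          13       29      8.828
D          72       71      0.014
E          15       14      0.071
F          84       74      1.351
Sum = 10.81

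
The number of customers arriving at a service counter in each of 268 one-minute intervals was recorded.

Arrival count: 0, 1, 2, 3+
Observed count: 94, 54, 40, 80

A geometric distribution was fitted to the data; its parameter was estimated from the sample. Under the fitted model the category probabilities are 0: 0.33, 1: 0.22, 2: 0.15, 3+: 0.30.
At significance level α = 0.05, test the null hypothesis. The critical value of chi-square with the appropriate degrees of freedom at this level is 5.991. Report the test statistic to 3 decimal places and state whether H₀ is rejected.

0.770; do not reject

Expected counts E_i = n·p_i: 268×0.33 = 88.44, 268×0.22 = 58.96, 268×0.15 = 40.2, 268×0.30 = 80.4.
χ² = (94−88.44)²/88.44 + (54−58.96)²/58.96 + (40−40.2)²/40.2 + (80−80.4)²/80.4
   = 0.3495 + 0.4173 + 0.0010 + 0.0020
Sum = 0.770
df = 2. Since 0.770 < 5.991, we do not reject H₀.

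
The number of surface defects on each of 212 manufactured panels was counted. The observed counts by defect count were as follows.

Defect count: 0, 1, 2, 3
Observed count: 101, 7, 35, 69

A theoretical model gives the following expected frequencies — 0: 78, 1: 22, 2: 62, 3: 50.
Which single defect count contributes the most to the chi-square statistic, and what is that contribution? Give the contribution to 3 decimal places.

0: (101 − 78)²/78 = 529/78 = 6.7821
1: (7 − 22)²/22 = 225/22 = 10.2273
2: (35 − 62)²/62 = 729/62 = 11.7581
3: (69 − 50)²/50 = 361/50 = 7.2200
The largest term is for 2: 11.758.

2, 11.758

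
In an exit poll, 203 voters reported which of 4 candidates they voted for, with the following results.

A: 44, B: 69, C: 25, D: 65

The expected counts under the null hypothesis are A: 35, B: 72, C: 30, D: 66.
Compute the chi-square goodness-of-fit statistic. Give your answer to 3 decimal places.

cat         O        E   (O−E)²/E
A          44       35     2.3143
B          69       72     0.1250
C          25       30     0.8333
D          65       66     0.0152
Sum = 3.288

3.288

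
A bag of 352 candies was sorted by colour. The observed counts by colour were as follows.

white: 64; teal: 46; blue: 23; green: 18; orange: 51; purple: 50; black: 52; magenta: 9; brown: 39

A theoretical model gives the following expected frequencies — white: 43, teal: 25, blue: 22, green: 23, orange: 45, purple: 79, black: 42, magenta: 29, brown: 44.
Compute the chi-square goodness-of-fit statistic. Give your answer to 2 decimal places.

57.22

white: (64 − 43)²/43 = 441/43 = 10.256
teal: (46 − 25)²/25 = 441/25 = 17.640
blue: (23 − 22)²/22 = 1/22 = 0.045
green: (18 − 23)²/23 = 25/23 = 1.087
orange: (51 − 45)²/45 = 36/45 = 0.800
purple: (50 − 79)²/79 = 841/79 = 10.646
black: (52 − 42)²/42 = 100/42 = 2.381
magenta: (9 − 29)²/29 = 400/29 = 13.793
brown: (39 − 44)²/44 = 25/44 = 0.568
Sum = 57.22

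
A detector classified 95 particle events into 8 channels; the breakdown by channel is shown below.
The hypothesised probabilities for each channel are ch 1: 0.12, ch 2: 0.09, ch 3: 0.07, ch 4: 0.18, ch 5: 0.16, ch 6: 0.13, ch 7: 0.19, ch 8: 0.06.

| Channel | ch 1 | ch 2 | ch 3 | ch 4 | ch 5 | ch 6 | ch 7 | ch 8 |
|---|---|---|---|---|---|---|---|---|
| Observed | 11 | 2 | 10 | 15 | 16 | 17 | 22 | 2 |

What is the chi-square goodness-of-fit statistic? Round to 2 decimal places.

12.04

Expected counts E_i = n·p_i: 95×0.12 = 11.4, 95×0.09 = 8.55, 95×0.07 = 6.65, 95×0.18 = 17.1, 95×0.16 = 15.2, 95×0.13 = 12.35, 95×0.19 = 18.05, 95×0.06 = 5.7.
cat         O        E   (O−E)²/E
ch 1       11     11.4      0.014
ch 2        2     8.55      5.018
ch 3       10     6.65      1.688
ch 4       15     17.1      0.258
ch 5       16     15.2      0.042
ch 6       17    12.35      1.751
ch 7       22    18.05      0.864
ch 8        2      5.7      2.402
Sum = 12.04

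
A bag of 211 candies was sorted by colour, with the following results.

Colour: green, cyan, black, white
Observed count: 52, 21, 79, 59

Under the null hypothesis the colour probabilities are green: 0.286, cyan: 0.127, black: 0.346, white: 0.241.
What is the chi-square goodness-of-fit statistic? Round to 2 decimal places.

Expected counts E_i = n·p_i: 211×0.286 = 60.346, 211×0.127 = 26.797, 211×0.346 = 73.006, 211×0.241 = 50.851.
χ² = (52−60.346)²/60.346 + (21−26.797)²/26.797 + (79−73.006)²/73.006 + (59−50.851)²/50.851
   = 1.154 + 1.254 + 0.492 + 1.306
Sum = 4.21

4.21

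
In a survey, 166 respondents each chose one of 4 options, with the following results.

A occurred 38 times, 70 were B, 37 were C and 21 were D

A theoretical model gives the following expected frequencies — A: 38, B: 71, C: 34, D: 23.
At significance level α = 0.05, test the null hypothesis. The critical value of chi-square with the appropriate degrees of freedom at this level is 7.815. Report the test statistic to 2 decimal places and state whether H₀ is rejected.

0.45; do not reject

χ² = (38−38)²/38 + (70−71)²/71 + (37−34)²/34 + (21−23)²/23
   = 0.000 + 0.014 + 0.265 + 0.174
Sum = 0.45
df = 3. Since 0.45 < 7.815, we do not reject H₀.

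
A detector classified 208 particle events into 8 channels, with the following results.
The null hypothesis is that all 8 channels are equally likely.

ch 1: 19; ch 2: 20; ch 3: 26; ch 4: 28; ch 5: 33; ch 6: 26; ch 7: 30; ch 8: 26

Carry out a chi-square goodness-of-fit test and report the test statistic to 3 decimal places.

5.923

Expected count for each of the 8 categories: 208/8 = 26.
χ² = (19−26)²/26 + (20−26)²/26 + (26−26)²/26 + (28−26)²/26 + (33−26)²/26 + (26−26)²/26 + (30−26)²/26 + (26−26)²/26
   = 1.8846 + 1.3846 + 0.0000 + 0.1538 + 1.8846 + 0.0000 + 0.6154 + 0.0000
Sum = 5.923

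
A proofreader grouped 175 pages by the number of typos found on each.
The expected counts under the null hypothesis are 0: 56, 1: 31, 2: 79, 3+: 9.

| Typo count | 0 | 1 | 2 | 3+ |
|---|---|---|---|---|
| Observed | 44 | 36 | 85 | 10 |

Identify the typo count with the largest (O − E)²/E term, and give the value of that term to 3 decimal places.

cat         O        E   (O−E)²/E
0          44       56     2.5714
1          36       31     0.8065
2          85       79     0.4557
3+         10        9     0.1111
The largest term is for 0: 2.571.

0, 2.571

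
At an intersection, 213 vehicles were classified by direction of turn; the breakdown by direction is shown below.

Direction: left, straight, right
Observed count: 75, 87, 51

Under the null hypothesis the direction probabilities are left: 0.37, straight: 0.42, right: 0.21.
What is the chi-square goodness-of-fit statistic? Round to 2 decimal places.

Expected counts E_i = n·p_i: 213×0.37 = 78.81, 213×0.42 = 89.46, 213×0.21 = 44.73.
left: (75 − 78.81)²/78.81 = 14.5161/78.81 = 0.184
straight: (87 − 89.46)²/89.46 = 6.0516/89.46 = 0.068
right: (51 − 44.73)²/44.73 = 39.3129/44.73 = 0.879
Sum = 1.13

1.13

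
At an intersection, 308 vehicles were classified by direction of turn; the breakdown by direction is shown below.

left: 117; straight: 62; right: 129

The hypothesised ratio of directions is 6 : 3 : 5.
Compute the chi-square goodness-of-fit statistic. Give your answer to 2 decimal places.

Ratio total = 14. Expected counts: 308×6/14 = 132, 308×3/14 = 66, 308×5/14 = 110.
left: (117 − 132)²/132 = 225/132 = 1.705
straight: (62 − 66)²/66 = 16/66 = 0.242
right: (129 − 110)²/110 = 361/110 = 3.282
Sum = 5.23

5.23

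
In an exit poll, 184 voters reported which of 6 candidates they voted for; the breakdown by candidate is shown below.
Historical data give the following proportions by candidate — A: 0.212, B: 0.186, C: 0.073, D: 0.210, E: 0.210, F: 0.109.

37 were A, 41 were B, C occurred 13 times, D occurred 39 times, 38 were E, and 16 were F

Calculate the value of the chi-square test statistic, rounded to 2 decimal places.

Expected counts E_i = n·p_i: 184×0.212 = 39.008, 184×0.186 = 34.224, 184×0.073 = 13.432, 184×0.210 = 38.64, 184×0.210 = 38.64, 184×0.109 = 20.056.
χ² = (37−39.008)²/39.008 + (41−34.224)²/34.224 + (13−13.432)²/13.432 + (39−38.64)²/38.64 + (38−38.64)²/38.64 + (16−20.056)²/20.056
   = 0.103 + 1.342 + 0.014 + 0.003 + 0.011 + 0.820
Sum = 2.29

2.29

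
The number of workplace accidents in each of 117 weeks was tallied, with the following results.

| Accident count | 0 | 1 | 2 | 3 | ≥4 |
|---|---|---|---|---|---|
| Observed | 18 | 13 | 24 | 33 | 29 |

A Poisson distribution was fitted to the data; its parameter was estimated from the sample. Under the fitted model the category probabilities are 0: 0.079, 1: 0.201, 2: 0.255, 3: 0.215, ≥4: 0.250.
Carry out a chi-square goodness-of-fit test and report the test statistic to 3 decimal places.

16.590

Expected counts E_i = n·p_i: 117×0.079 = 9.243, 117×0.201 = 23.517, 117×0.255 = 29.835, 117×0.215 = 25.155, 117×0.250 = 29.25.
χ² = (18−9.243)²/9.243 + (13−23.517)²/23.517 + (24−29.835)²/29.835 + (33−25.155)²/25.155 + (29−29.25)²/29.25
   = 8.2966 + 4.7033 + 1.1412 + 2.4466 + 0.0021
Sum = 16.590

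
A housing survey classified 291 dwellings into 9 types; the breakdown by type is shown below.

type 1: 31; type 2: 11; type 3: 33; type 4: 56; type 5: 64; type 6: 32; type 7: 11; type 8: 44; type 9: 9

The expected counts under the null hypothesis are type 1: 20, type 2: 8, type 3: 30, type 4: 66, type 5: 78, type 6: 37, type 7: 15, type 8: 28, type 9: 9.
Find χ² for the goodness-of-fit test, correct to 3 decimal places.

22.388

cat         O        E   (O−E)²/E
type 1     31       20     6.0500
type 2     11        8     1.1250
type 3     33       30     0.3000
type 4     56       66     1.5152
type 5     64       78     2.5128
type 6     32       37     0.6757
type 7     11       15     1.0667
type 8     44       28     9.1429
type 9      9        9     0.0000
Sum = 22.388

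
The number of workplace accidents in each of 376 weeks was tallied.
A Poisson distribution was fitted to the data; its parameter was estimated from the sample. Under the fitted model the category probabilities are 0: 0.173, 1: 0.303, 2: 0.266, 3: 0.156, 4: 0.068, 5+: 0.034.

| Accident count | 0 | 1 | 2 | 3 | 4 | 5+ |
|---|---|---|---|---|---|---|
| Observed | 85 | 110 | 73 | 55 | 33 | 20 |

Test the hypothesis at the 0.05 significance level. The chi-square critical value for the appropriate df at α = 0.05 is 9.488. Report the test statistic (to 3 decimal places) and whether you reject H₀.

Expected counts E_i = n·p_i: 376×0.173 = 65.048, 376×0.303 = 113.928, 376×0.266 = 100.016, 376×0.156 = 58.656, 376×0.068 = 25.568, 376×0.034 = 12.784.
0: (85 − 65.048)²/65.048 = 398.082304/65.048 = 6.1198
1: (110 − 113.928)²/113.928 = 15.429184/113.928 = 0.1354
2: (73 − 100.016)²/100.016 = 729.864256/100.016 = 7.2975
3: (55 − 58.656)²/58.656 = 13.366336/58.656 = 0.2279
4: (33 − 25.568)²/25.568 = 55.234624/25.568 = 2.1603
5+: (20 − 12.784)²/12.784 = 52.070656/12.784 = 4.0731
Sum = 20.014
df = 4. Since 20.014 > 9.488, we reject H₀.

20.014; reject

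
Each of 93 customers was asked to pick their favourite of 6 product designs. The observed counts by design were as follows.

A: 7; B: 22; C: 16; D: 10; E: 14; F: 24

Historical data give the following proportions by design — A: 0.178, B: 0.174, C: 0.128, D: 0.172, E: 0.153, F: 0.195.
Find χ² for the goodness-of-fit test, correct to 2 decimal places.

Expected counts E_i = n·p_i: 93×0.178 = 16.554, 93×0.174 = 16.182, 93×0.128 = 11.904, 93×0.172 = 15.996, 93×0.153 = 14.229, 93×0.195 = 18.135.
χ² = (7−16.554)²/16.554 + (22−16.182)²/16.182 + (16−11.904)²/11.904 + (10−15.996)²/15.996 + (14−14.229)²/14.229 + (24−18.135)²/18.135
   = 5.514 + 2.092 + 1.409 + 2.248 + 0.004 + 1.897
Sum = 13.16

13.16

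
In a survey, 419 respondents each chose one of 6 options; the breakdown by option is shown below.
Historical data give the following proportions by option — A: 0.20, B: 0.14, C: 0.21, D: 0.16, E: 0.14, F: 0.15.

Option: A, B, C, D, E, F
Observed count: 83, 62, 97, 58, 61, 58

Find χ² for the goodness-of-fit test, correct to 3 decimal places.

2.807

Expected counts E_i = n·p_i: 419×0.20 = 83.8, 419×0.14 = 58.66, 419×0.21 = 87.99, 419×0.16 = 67.04, 419×0.14 = 58.66, 419×0.15 = 62.85.
χ² = (83−83.8)²/83.8 + (62−58.66)²/58.66 + (97−87.99)²/87.99 + (58−67.04)²/67.04 + (61−58.66)²/58.66 + (58−62.85)²/62.85
   = 0.0076 + 0.1902 + 0.9226 + 1.2190 + 0.0933 + 0.3743
Sum = 2.807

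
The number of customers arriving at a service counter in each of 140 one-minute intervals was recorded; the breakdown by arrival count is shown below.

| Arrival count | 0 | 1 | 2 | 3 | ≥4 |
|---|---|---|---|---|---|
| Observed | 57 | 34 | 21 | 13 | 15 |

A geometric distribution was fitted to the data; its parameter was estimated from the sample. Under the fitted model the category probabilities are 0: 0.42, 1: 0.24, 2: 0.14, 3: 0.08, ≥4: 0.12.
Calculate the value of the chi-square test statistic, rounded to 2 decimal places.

Expected counts E_i = n·p_i: 140×0.42 = 58.8, 140×0.24 = 33.6, 140×0.14 = 19.6, 140×0.08 = 11.2, 140×0.12 = 16.8.
0: (57 − 58.8)²/58.8 = 3.24/58.8 = 0.055
1: (34 − 33.6)²/33.6 = 0.16/33.6 = 0.005
2: (21 − 19.6)²/19.6 = 1.96/19.6 = 0.100
3: (13 − 11.2)²/11.2 = 3.24/11.2 = 0.289
≥4: (15 − 16.8)²/16.8 = 3.24/16.8 = 0.193
Sum = 0.64

0.64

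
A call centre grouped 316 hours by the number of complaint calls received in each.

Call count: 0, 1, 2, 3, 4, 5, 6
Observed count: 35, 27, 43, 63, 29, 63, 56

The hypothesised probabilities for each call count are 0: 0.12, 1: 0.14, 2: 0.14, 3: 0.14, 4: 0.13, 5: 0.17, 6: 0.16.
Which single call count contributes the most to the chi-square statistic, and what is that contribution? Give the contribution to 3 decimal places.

3, 7.955

Expected counts E_i = n·p_i: 316×0.12 = 37.92, 316×0.14 = 44.24, 316×0.14 = 44.24, 316×0.14 = 44.24, 316×0.13 = 41.08, 316×0.17 = 53.72, 316×0.16 = 50.56.
cat         O        E   (O−E)²/E
0          35    37.92     0.2249
1          27    44.24     6.7183
2          43    44.24     0.0348
3          63    44.24     7.9552
4          29    41.08     3.5522
5          63    53.72     1.6031
6          56    50.56     0.5853
The largest term is for 3: 7.955.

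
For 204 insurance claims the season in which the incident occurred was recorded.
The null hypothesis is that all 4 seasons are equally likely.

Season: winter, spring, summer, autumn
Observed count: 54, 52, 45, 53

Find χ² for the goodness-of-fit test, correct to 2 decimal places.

0.98

Expected count for each of the 4 categories: 204/4 = 51.
winter: (54 − 51)²/51 = 9/51 = 0.176
spring: (52 − 51)²/51 = 1/51 = 0.020
summer: (45 − 51)²/51 = 36/51 = 0.706
autumn: (53 − 51)²/51 = 4/51 = 0.078
Sum = 0.98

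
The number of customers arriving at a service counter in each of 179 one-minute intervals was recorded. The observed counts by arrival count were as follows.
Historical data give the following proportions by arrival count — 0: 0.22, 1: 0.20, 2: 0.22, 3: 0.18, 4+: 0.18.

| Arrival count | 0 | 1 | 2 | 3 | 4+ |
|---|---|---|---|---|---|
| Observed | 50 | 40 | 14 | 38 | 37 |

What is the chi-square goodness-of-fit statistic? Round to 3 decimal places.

Expected counts E_i = n·p_i: 179×0.22 = 39.38, 179×0.20 = 35.8, 179×0.22 = 39.38, 179×0.18 = 32.22, 179×0.18 = 32.22.
cat         O        E   (O−E)²/E
0          50    39.38     2.8640
1          40     35.8     0.4927
2          14    39.38    16.3571
3          38    32.22     1.0369
4+         37    32.22     0.7091
Sum = 21.460

21.460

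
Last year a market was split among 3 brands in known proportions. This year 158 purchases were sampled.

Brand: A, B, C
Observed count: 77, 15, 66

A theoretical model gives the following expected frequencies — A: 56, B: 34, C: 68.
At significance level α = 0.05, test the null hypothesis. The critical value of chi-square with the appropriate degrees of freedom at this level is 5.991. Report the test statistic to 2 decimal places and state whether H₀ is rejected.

18.55; reject

A: (77 − 56)²/56 = 441/56 = 7.875
B: (15 − 34)²/34 = 361/34 = 10.618
C: (66 − 68)²/68 = 4/68 = 0.059
Sum = 18.55
df = 2. Since 18.55 > 5.991, we reject H₀.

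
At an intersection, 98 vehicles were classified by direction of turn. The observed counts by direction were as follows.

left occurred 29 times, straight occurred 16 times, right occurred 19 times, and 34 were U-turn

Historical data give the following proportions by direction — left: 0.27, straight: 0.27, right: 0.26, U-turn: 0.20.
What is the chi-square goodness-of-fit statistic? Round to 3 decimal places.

16.606

Expected counts E_i = n·p_i: 98×0.27 = 26.46, 98×0.27 = 26.46, 98×0.26 = 25.48, 98×0.20 = 19.6.
cat           O        E   (O−E)²/E
left         29    26.46     0.2438
straight     16    26.46     4.1350
right        19    25.48     1.6480
U-turn       34     19.6    10.5796
Sum = 16.606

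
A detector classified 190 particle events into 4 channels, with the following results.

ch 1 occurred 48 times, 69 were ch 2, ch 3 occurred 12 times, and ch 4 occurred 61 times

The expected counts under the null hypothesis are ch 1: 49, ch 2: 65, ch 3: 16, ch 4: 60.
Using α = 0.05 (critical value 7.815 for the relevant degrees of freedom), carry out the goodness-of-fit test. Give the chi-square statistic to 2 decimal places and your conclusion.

1.28; do not reject

cat         O        E   (O−E)²/E
ch 1       48       49      0.020
ch 2       69       65      0.246
ch 3       12       16      1.000
ch 4       61       60      0.017
Sum = 1.28
df = 3. Since 1.28 < 7.815, we do not reject H₀.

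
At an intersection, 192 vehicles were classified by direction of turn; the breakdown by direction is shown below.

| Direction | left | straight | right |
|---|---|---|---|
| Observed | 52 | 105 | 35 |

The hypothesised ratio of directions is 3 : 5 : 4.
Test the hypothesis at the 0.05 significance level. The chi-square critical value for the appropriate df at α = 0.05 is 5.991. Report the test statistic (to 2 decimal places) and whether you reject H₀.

Ratio total = 12. Expected counts: 192×3/12 = 48, 192×5/12 = 80, 192×4/12 = 64.
left: (52 − 48)²/48 = 16/48 = 0.333
straight: (105 − 80)²/80 = 625/80 = 7.813
right: (35 − 64)²/64 = 841/64 = 13.141
Sum = 21.29
df = 2. Since 21.29 > 5.991, we reject H₀.

21.29; reject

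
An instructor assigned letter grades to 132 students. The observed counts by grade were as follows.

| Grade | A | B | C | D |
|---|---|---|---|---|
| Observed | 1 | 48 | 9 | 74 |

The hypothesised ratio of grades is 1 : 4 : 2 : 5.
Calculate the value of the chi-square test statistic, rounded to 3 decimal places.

Ratio total = 12. Expected counts: 132×1/12 = 11, 132×4/12 = 44, 132×2/12 = 22, 132×5/12 = 55.
χ² = (1−11)²/11 + (48−44)²/44 + (9−22)²/22 + (74−55)²/55
   = 9.0909 + 0.3636 + 7.6818 + 6.5636
Sum = 23.700

23.700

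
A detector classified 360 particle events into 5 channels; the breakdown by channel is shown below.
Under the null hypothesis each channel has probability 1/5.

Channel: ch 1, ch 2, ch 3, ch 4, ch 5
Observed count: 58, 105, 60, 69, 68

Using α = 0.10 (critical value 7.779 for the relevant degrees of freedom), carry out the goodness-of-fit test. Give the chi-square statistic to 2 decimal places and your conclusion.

20.19; reject

Under H₀ each category has probability 1/5, so each expected count is 360/5 = 72.
cat         O        E   (O−E)²/E
ch 1       58       72      2.722
ch 2      105       72     15.125
ch 3       60       72      2.000
ch 4       69       72      0.125
ch 5       68       72      0.222
Sum = 20.19
df = 4. Since 20.19 > 7.779, we reject H₀.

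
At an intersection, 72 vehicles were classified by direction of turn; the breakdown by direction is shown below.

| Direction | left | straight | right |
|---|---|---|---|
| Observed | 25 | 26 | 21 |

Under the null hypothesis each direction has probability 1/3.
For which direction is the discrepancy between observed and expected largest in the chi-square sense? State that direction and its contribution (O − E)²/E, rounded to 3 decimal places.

Expected count for each of the 3 categories: 72/3 = 24.
χ² = (25−24)²/24 + (26−24)²/24 + (21−24)²/24
   = 0.0417 + 0.1667 + 0.3750
The largest term is for right: 0.375.

right, 0.375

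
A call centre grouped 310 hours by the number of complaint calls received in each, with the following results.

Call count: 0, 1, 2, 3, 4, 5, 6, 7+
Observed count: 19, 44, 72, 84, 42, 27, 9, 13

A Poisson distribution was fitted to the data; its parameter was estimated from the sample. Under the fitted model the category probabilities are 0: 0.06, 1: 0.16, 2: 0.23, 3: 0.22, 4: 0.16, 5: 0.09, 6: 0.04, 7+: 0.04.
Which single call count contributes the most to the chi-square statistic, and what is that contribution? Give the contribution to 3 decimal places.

Expected counts E_i = n·p_i: 310×0.06 = 18.6, 310×0.16 = 49.6, 310×0.23 = 71.3, 310×0.22 = 68.2, 310×0.16 = 49.6, 310×0.09 = 27.9, 310×0.04 = 12.4, 310×0.04 = 12.4.
χ² = (19−18.6)²/18.6 + (44−49.6)²/49.6 + (72−71.3)²/71.3 + (84−68.2)²/68.2 + (42−49.6)²/49.6 + (27−27.9)²/27.9 + (9−12.4)²/12.4 + (13−12.4)²/12.4
   = 0.0086 + 0.6323 + 0.0069 + 3.6604 + 1.1645 + 0.0290 + 0.9323 + 0.0290
The largest term is for 3: 3.660.

3, 3.660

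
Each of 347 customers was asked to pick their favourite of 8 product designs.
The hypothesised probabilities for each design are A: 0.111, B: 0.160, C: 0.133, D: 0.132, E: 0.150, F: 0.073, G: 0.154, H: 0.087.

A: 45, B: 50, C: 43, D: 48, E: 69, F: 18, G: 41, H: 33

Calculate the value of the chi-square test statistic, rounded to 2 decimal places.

12.76

Expected counts E_i = n·p_i: 347×0.111 = 38.517, 347×0.160 = 55.52, 347×0.133 = 46.151, 347×0.132 = 45.804, 347×0.150 = 52.05, 347×0.073 = 25.331, 347×0.154 = 53.438, 347×0.087 = 30.189.
χ² = (45−38.517)²/38.517 + (50−55.52)²/55.52 + (43−46.151)²/46.151 + (48−45.804)²/45.804 + (69−52.05)²/52.05 + (18−25.331)²/25.331 + (41−53.438)²/53.438 + (33−30.189)²/30.189
   = 1.091 + 0.549 + 0.215 + 0.105 + 5.520 + 2.122 + 2.895 + 0.262
Sum = 12.76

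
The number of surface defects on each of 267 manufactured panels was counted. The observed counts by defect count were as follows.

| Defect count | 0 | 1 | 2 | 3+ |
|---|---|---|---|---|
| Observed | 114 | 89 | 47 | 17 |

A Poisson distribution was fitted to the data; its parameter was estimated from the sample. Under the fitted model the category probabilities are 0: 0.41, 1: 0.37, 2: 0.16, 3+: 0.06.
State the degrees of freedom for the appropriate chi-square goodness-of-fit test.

2

There are k = 4 categories and 1 parameter estimated from the data, so df = 4 − 1 − 1 = 2.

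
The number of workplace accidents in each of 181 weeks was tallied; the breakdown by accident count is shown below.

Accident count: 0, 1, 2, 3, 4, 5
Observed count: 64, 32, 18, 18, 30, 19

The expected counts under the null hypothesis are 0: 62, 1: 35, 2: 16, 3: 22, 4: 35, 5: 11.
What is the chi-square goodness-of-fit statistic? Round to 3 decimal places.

7.831

0: (64 − 62)²/62 = 4/62 = 0.0645
1: (32 − 35)²/35 = 9/35 = 0.2571
2: (18 − 16)²/16 = 4/16 = 0.2500
3: (18 − 22)²/22 = 16/22 = 0.7273
4: (30 − 35)²/35 = 25/35 = 0.7143
5: (19 − 11)²/11 = 64/11 = 5.8182
Sum = 7.831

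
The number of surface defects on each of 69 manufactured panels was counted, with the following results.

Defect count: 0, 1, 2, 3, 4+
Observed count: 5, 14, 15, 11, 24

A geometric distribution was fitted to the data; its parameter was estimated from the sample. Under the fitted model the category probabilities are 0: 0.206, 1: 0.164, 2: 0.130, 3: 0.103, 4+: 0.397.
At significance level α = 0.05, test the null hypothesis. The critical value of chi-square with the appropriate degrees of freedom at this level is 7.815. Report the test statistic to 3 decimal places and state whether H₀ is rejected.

Expected counts E_i = n·p_i: 69×0.206 = 14.214, 69×0.164 = 11.316, 69×0.130 = 8.97, 69×0.103 = 7.107, 69×0.397 = 27.393.
cat         O        E   (O−E)²/E
0           5   14.214     5.9728
1          14   11.316     0.6366
2          15     8.97     4.0536
3          11    7.107     2.1325
4+         24   27.393     0.4203
Sum = 13.216
df = 3. Since 13.216 > 7.815, we reject H₀.

13.216; reject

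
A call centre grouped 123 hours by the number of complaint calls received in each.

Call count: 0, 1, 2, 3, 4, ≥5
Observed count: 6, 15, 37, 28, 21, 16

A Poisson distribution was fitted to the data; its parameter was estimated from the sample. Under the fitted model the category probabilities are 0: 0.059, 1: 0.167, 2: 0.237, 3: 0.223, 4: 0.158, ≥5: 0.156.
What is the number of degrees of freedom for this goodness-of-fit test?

4

There are k = 6 categories and 1 parameter estimated from the data, so df = 6 − 1 − 1 = 4.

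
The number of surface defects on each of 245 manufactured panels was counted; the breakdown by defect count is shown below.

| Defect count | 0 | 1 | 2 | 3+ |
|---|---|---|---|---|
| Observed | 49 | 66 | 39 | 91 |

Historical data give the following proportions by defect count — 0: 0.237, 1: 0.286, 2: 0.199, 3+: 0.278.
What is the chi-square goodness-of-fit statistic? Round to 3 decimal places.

Expected counts E_i = n·p_i: 245×0.237 = 58.065, 245×0.286 = 70.07, 245×0.199 = 48.755, 245×0.278 = 68.11.
0: (49 − 58.065)²/58.065 = 82.174225/58.065 = 1.4152
1: (66 − 70.07)²/70.07 = 16.5649/70.07 = 0.2364
2: (39 − 48.755)²/48.755 = 95.160025/48.755 = 1.9518
3+: (91 − 68.11)²/68.11 = 523.9521/68.11 = 7.6927
Sum = 11.296

11.296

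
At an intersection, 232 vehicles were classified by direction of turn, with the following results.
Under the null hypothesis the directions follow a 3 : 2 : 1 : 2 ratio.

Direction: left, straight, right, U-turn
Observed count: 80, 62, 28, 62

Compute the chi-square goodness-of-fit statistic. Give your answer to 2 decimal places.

1.15

Ratio total = 8. Expected counts: 232×3/8 = 87, 232×2/8 = 58, 232×1/8 = 29, 232×2/8 = 58.
left: (80 − 87)²/87 = 49/87 = 0.563
straight: (62 − 58)²/58 = 16/58 = 0.276
right: (28 − 29)²/29 = 1/29 = 0.034
U-turn: (62 − 58)²/58 = 16/58 = 0.276
Sum = 1.15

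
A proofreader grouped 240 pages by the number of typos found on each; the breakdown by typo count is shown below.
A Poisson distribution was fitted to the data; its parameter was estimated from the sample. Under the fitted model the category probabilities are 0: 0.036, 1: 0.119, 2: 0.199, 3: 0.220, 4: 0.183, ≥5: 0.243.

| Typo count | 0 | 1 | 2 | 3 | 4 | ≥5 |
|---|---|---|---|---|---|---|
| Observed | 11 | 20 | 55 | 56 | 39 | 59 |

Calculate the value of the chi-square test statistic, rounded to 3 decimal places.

5.061

Expected counts E_i = n·p_i: 240×0.036 = 8.64, 240×0.119 = 28.56, 240×0.199 = 47.76, 240×0.220 = 52.8, 240×0.183 = 43.92, 240×0.243 = 58.32.
cat         O        E   (O−E)²/E
0          11     8.64     0.6446
1          20    28.56     2.5656
2          55    47.76     1.0975
3          56     52.8     0.1939
4          39    43.92     0.5511
≥5         59    58.32     0.0079
Sum = 5.061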